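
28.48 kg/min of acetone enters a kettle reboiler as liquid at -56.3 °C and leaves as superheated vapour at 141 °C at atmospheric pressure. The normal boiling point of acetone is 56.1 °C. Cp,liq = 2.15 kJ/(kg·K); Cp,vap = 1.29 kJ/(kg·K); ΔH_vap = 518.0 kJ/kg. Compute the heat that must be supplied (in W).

Q = 413000 W

liquid -56.3→56.1 °C: 241.66 kJ/kg
vaporisation at 56.1 °C: 518 kJ/kg
vapour 56.1→141 °C: 109.52 kJ/kg
Δh = 241.66 + 518 + 109.52 = 869.18 kJ/kg
Q = ṁ·Δh = 28.48 kg/min × 869.18 kJ/kg = 24754 kJ/min
|Q| = 412.57 kW = 412570 W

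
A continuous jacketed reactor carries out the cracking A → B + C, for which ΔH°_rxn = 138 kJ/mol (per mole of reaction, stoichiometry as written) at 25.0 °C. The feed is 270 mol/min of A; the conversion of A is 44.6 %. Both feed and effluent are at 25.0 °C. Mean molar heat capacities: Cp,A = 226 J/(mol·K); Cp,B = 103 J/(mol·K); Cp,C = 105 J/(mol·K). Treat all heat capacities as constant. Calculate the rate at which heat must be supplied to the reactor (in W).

Q_in = 277000 W

Extent of reaction ξ = 0.446 × 270 = 120.42 mol/min
Reaction term: ξ·ΔH°_rxn = 120.42 × 138 = 16618 kJ/min
Q = ΔH = 16618 kJ/min = 276.97 kW
Heat supplied = 276970 W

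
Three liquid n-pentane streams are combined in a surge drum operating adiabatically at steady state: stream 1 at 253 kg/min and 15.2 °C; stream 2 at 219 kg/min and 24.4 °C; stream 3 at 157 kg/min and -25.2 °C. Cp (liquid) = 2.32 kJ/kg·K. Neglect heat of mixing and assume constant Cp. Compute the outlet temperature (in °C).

Adiabatic, steady state ⇒ Σ ṁᵢCp,ᵢ(T_out − Tᵢ) = 0
T_out = Σ ṁᵢCp,ᵢTᵢ / Σ ṁᵢCp,ᵢ
      = 12140 / 1459.3 = 8.3192 °C

T_out = 8.32 °C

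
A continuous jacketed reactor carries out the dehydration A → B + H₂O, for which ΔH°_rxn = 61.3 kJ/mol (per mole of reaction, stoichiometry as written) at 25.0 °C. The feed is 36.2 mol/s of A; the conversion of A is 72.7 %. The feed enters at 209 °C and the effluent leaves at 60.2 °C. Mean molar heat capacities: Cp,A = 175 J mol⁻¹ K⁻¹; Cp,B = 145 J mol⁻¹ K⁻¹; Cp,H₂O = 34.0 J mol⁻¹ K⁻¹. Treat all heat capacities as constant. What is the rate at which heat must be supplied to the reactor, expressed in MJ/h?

Q_in = 2430 MJ/h

Extent of reaction ξ = 0.727 × 36.2 = 26.317 mol/s
Reaction term: ξ·ΔH°_rxn = 26.317 × 61.3 = 1613.3 kJ/s
Sensible, feed 209→25 °C: -1165.6 kJ/s
Outlet flows (mol/s): A 9.8826, B 26.317, H₂O 26.317
Sensible, products 25→60.2 °C: 226.7 kJ/s
Q = ΔH = 674.31 kJ/s = 674.31 kW
Heat supplied = 2427.5 MJ/h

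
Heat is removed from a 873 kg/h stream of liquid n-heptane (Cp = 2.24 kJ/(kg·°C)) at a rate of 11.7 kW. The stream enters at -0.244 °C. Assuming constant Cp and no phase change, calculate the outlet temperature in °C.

Q = 11.7 kW = 42120 kJ/h
ΔT = Q/(ṁ·Cp) = 42120/(873×2.24) = 21.539 K
T_out = -0.244 − 21.539 = -21.783 °C

T_out = -21.8 °C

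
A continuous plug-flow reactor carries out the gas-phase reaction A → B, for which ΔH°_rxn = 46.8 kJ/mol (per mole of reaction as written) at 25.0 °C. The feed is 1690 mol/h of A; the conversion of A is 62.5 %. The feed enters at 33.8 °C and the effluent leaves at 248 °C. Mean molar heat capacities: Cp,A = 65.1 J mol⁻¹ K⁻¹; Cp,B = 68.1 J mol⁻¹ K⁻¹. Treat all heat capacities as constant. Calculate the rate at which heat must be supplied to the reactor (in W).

Extent of reaction ξ = 0.625 × 1690 = 1056.2 mol/h
Reaction term: ξ·ΔH°_rxn = 1056.2 × 46.8 = 49432 kJ/h
Sensible, feed 33.8→25 °C: -968.17 kJ/h
Outlet flows (mol/h): A 633.75, B 1056.2
Sensible, products 25→248 °C: 25241 kJ/h
Q = ΔH = 73705 kJ/h = 20.474 kW
Heat supplied = 20474 W

Q_in = 20500 W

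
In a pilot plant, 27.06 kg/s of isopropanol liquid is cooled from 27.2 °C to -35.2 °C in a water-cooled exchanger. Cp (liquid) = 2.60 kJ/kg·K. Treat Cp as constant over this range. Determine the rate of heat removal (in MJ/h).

Q_c = 15800 MJ/h

Q = ṁ·Cp·ΔT = 27.06 × 2.60 × (-35.2 − 27.2) = -4390.2 kJ/s
Cooling duty = 15805 MJ/h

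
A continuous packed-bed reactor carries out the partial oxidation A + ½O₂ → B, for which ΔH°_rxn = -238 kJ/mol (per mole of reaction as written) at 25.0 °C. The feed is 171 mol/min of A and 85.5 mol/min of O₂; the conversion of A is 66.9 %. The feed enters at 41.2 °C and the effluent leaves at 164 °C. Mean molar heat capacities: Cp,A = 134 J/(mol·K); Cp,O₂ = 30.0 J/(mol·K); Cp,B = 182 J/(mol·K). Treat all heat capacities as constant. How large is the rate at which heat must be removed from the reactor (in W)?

Extent of reaction ξ = 0.669 × 171 = 114.4 mol/min
Reaction term: ξ·ΔH°_rxn = 114.4 × -238 = -27227 kJ/min
Sensible, feed 41.2→25 °C: -412.76 kJ/min
Outlet flows (mol/min): A 56.601, O₂ 28.3, B 114.4
Sensible, products 25→164 °C: 4066.3 kJ/min
Q = ΔH = -23573 kJ/min = -392.89 kW
Heat removed = 392890 W

Q_out = 393000 W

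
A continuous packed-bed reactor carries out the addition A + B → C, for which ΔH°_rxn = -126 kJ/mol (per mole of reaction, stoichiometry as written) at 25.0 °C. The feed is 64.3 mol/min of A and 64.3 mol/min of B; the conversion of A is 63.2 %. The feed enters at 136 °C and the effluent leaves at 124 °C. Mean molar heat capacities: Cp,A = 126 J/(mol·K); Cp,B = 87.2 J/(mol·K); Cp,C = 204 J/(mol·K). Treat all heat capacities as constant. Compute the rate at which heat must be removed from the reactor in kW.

Q_out = 88.7 kW

Extent of reaction ξ = 0.632 × 64.3 = 40.638 mol/min
Reaction term: ξ·ΔH°_rxn = 40.638 × -126 = -5120.3 kJ/min
Sensible, feed 136→25 °C: -1521.7 kJ/min
Outlet flows (mol/min): A 23.662, B 23.662, C 40.638
Sensible, products 25→124 °C: 1320.2 kJ/min
Q = ΔH = -5321.9 kJ/min = -88.698 kW
Heat removed = 88.698 kW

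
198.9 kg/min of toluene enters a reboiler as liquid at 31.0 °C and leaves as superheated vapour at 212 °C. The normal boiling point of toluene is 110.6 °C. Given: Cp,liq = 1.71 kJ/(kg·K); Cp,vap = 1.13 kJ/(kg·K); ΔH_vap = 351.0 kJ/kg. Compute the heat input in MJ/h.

Q = 7180 MJ/h

liquid 31.0→110.6 °C: 136.12 kJ/kg
vaporisation at 110.6 °C: 351 kJ/kg
vapour 110.6→212 °C: 114.58 kJ/kg
Δh = 136.12 + 351 + 114.58 = 601.7 kJ/kg
Q = ṁ·Δh = 198.9 kg/min × 601.7 kJ/kg = 119680 kJ/min
|Q| = 1994.6 kW = 7180.7 MJ/h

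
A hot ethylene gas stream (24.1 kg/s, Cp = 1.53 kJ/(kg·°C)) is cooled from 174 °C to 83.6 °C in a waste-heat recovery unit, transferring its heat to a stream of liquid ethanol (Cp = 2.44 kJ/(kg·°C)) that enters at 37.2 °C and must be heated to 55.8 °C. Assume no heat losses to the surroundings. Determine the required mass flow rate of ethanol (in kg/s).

ṁ_c = 73.4 kg/s

Heat released by hot stream: Q = 24.1 × 1.53 × (174 − 83.6) = 3333.3 kJ/s
Energy balance on cold side (adiabatic exchanger): Q = ṁ_c·Cp_c·(T_c,out − T_c,in)
ṁ_c = 3333.3 / [2.44 × (55.8 − 37.2)] = 73.447 kg/s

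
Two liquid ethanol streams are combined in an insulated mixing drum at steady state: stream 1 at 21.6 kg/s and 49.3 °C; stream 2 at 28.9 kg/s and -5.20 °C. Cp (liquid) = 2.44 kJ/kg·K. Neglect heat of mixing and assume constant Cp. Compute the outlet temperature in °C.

T_out = 18.1 °C

Adiabatic, steady state ⇒ Σ ṁᵢCp,ᵢ(T_out − Tᵢ) = 0
Σ ṁᵢCp,ᵢTᵢ = 21.6×2.44×49.3 + 28.9×2.44×-5.20 = 2231.6
Σ ṁᵢCp,ᵢ = 21.6×2.44 + 28.9×2.44 = 123.22
T_out = 2231.6 / 123.22 = 18.111 °C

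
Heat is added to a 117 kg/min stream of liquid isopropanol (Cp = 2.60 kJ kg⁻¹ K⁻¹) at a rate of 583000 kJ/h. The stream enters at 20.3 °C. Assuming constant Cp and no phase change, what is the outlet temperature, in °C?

Q = 583000 kJ/h = 9716.7 kJ/min
ΔT = Q/(ṁ·Cp) = 9716.7/(117×2.60) = 31.942 K
T_out = 20.3 + 31.942 = 52.242 °C

T_out = 52.2 °C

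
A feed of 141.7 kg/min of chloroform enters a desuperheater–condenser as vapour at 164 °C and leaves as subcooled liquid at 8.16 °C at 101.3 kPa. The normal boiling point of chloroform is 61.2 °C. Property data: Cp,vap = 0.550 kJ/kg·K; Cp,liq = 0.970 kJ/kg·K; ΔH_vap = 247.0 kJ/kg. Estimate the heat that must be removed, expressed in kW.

Q_c = 838 kW

vapour 164→61.2 °C: -56.54 kJ/kg
condensation at 61.2 °C: -247 kJ/kg
liquid 61.2→8.16 °C: -51.449 kJ/kg
Δh = -56.54 + -247 + -51.449 = -354.99 kJ/kg
Q = ṁ·Δh = 141.7 kg/min × -354.99 kJ/kg = -50302 kJ/min
|Q| = 838.37 kW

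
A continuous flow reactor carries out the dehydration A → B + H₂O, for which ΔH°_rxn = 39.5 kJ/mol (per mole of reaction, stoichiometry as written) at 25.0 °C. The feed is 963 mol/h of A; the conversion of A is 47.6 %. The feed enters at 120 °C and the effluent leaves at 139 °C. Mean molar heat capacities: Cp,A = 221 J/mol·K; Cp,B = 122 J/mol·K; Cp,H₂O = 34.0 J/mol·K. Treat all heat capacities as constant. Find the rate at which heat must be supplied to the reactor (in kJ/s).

Q_in = 5.21 kJ/s

Extent of reaction ξ = 0.476 × 963 = 458.39 mol/h
Reaction term: ξ·ΔH°_rxn = 458.39 × 39.5 = 18106 kJ/h
Sensible, feed 120→25 °C: -20218 kJ/h
Outlet flows (mol/h): A 504.61, B 458.39, H₂O 458.39
Sensible, products 25→139 °C: 20865 kJ/h
Q = ΔH = 18753 kJ/h = 5.2093 kW
Heat supplied = 5.2093 kJ/s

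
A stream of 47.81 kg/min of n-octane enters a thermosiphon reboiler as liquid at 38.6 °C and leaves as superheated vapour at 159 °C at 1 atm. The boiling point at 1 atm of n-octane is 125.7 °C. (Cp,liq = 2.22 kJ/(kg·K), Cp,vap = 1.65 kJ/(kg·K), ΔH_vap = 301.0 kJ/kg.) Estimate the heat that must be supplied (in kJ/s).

liquid 38.6→125.7 °C: 193.36 kJ/kg
vaporisation at 125.7 °C: 301 kJ/kg
vapour 125.7→159 °C: 54.945 kJ/kg
Δh = 193.36 + 301 + 54.945 = 549.31 kJ/kg
Q = ṁ·Δh = 47.81 kg/min × 549.31 kJ/kg = 26262 kJ/min
|Q| = 437.71 kW

Q = 438 kJ/s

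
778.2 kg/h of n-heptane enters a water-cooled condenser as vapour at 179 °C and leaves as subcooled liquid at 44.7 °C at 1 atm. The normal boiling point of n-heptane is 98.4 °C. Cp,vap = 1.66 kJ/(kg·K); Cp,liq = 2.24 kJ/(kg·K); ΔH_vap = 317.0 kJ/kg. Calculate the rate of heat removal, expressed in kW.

Q_c = 123 kW

vapour 179→98.4 °C: -133.8 kJ/kg
condensation at 98.4 °C: -317 kJ/kg
liquid 98.4→44.7 °C: -120.29 kJ/kg
Δh = -133.8 + -317 + -120.29 = -571.08 kJ/kg
Q = ṁ·Δh = 778.2 kg/h × -571.08 kJ/kg = -444420 kJ/h
|Q| = 123.45 kW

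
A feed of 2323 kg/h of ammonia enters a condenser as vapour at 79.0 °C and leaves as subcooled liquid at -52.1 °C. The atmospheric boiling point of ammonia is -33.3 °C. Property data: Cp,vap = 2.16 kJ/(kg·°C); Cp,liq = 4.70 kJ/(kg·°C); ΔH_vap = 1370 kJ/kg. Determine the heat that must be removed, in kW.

Q_c = 1100 kW

vapour 79.0→-33.3 °C: -242.57 kJ/kg
condensation at -33.3 °C: -1370 kJ/kg
liquid -33.3→-52.1 °C: -88.36 kJ/kg
Δh = -242.57 + -1370 + -88.36 = -1700.9 kJ/kg
Q = ṁ·Δh = 2323 kg/h × -1700.9 kJ/kg = -3.9513e+06 kJ/h
|Q| = 1097.6 kW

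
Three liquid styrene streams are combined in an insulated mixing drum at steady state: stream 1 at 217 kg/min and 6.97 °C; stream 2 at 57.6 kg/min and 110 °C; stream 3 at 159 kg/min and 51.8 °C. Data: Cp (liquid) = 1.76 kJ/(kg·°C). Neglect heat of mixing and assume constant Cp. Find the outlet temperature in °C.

Adiabatic, steady state ⇒ Σ ṁᵢCp,ᵢ(T_out − Tᵢ) = 0
T_out = Σ ṁᵢCp,ᵢTᵢ / Σ ṁᵢCp,ᵢ
      = 28309 / 763.14 = 37.096 °C

T_out = 37.1 °C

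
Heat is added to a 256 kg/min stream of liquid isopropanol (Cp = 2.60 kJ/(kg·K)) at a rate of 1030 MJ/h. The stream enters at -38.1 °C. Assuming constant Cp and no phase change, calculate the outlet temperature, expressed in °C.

T_out = -12.3 °C

Q = 1030 MJ/h = 17167 kJ/min
ΔT = Q/(ṁ·Cp) = 17167/(256×2.60) = 25.791 K
T_out = -38.1 + 25.791 = -12.309 °C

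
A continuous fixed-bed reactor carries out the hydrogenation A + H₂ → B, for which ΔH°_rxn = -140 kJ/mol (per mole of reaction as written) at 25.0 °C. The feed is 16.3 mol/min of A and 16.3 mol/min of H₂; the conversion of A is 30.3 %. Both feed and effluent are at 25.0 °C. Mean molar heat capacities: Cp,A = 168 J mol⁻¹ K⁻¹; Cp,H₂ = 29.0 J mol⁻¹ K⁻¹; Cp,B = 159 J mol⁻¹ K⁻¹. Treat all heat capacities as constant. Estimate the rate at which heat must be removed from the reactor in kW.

Q_out = 11.5 kW

Extent of reaction ξ = 0.303 × 16.3 = 4.9389 mol/min
Reaction term: ξ·ΔH°_rxn = 4.9389 × -140 = -691.45 kJ/min
Q = ΔH = -691.45 kJ/min = -11.524 kW
Heat removed = 11.524 kW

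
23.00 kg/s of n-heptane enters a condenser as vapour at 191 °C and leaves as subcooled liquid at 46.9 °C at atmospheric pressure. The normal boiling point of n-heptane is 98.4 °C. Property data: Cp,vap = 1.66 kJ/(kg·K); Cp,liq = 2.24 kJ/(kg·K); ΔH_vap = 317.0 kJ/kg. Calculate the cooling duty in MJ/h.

Q_c = 48500 MJ/h

vapour 191→98.4 °C: -153.72 kJ/kg
condensation at 98.4 °C: -317 kJ/kg
liquid 98.4→46.9 °C: -115.36 kJ/kg
Δh = -153.72 + -317 + -115.36 = -586.08 kJ/kg
Q = ṁ·Δh = 23.00 kg/s × -586.08 kJ/kg = -13480 kJ/s
|Q| = 13480 kW = 48527 MJ/h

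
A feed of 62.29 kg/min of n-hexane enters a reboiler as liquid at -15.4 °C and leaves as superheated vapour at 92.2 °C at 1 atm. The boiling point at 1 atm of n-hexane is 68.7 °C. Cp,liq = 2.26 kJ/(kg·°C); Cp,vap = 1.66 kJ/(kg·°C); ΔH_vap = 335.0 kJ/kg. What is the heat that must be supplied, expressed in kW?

Q = 586 kW

liquid -15.4→68.7 °C: 190.07 kJ/kg
vaporisation at 68.7 °C: 335 kJ/kg
vapour 68.7→92.2 °C: 39.01 kJ/kg
Δh = 190.07 + 335 + 39.01 = 564.08 kJ/kg
Q = ṁ·Δh = 62.29 kg/min × 564.08 kJ/kg = 35136 kJ/min
|Q| = 585.6 kW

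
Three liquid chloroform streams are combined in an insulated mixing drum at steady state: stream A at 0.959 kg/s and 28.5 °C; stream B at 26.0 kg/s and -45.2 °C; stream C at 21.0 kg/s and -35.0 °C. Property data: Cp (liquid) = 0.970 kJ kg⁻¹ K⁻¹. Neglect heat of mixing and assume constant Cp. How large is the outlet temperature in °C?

T_out = -39.3 °C

Energy balance with Q = 0: Σ ṁᵢCp,ᵢ(T_out − Tᵢ) = 0
Σ ṁᵢCp,ᵢTᵢ = 0.959×0.970×28.5 + 26.0×0.970×-45.2 + 21.0×0.970×-35.0 = -1826.4
Σ ṁᵢCp,ᵢ = 0.959×0.970 + 26.0×0.970 + 21.0×0.970 = 46.52
T_out = -1826.4 / 46.52 = -39.26 °C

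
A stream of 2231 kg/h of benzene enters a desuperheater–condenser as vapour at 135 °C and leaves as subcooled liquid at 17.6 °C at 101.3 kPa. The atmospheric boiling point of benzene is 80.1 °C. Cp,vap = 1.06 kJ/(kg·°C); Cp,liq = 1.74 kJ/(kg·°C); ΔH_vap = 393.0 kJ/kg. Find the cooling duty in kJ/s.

Q_c = 347 kJ/s

vapour 135→80.1 °C: -58.194 kJ/kg
condensation at 80.1 °C: -393 kJ/kg
liquid 80.1→17.6 °C: -108.75 kJ/kg
Δh = -58.194 + -393 + -108.75 = -559.94 kJ/kg
Q = ṁ·Δh = 2231 kg/h × -559.94 kJ/kg = -1.2492e+06 kJ/h
|Q| = 347.01 kW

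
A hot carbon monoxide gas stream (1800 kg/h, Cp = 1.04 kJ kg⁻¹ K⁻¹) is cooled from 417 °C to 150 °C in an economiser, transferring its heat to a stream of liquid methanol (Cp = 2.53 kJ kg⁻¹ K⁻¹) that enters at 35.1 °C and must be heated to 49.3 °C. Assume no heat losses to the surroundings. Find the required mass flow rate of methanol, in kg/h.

ṁ_c = 13900 kg/h

Heat released by hot stream: Q = 1800 × 1.04 × (417 − 150) = 499820 kJ/h
Energy balance on cold side (adiabatic exchanger): Q = ṁ_c·Cp_c·(T_c,out − T_c,in)
ṁ_c = 499820 / [2.53 × (49.3 − 35.1)] = 13913 kg/h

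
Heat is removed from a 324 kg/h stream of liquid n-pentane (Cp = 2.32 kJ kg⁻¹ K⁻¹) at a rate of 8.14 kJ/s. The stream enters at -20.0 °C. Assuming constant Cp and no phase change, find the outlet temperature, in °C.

Q = 8.14 kJ/s = 29304 kJ/h
ΔT = Q/(ṁ·Cp) = 29304/(324×2.32) = 38.985 K
T_out = -20.0 − 38.985 = -58.985 °C

T_out = -59.0 °C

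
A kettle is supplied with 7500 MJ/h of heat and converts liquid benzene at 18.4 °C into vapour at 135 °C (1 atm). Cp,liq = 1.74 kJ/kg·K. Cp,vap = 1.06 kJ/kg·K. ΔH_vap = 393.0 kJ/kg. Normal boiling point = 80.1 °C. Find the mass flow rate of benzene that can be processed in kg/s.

ṁ = 3.73 kg/s

Δh = 1.74×(80.1−18.4) + 393.0 + 1.06×(135−80.1) = 558.55 kJ/kg
Q = 7500 MJ/h = 2083.3 kJ/s = 2083.3 kJ/s
ṁ = Q/Δh = 2083.3 / 558.55 = 3.7299 kg/s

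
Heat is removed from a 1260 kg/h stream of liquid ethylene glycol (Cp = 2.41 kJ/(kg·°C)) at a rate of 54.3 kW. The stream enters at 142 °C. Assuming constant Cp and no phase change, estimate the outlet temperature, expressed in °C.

T_out = 77.6 °C

Q = 54.3 kW = 195480 kJ/h
ΔT = Q/(ṁ·Cp) = 195480/(1260×2.41) = 64.375 K
T_out = 142 − 64.375 = 77.625 °C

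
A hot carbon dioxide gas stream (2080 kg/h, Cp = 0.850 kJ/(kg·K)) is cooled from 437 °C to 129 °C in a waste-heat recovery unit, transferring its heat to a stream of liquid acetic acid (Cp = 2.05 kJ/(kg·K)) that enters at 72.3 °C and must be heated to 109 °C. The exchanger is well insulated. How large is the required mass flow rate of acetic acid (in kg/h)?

ṁ_c = 7240 kg/h

Heat released by hot stream: Q = 2080 × 0.850 × (437 − 129) = 544540 kJ/h
Energy balance on cold side (adiabatic exchanger): Q = ṁ_c·Cp_c·(T_c,out − T_c,in)
ṁ_c = 544540 / [2.05 × (109 − 72.3)] = 7237.9 kg/h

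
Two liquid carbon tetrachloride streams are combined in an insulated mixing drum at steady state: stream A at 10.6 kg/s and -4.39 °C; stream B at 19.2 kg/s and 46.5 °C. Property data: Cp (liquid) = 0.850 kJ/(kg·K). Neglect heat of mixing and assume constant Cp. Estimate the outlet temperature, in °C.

T_out = 28.4 °C

Adiabatic, steady state ⇒ Σ ṁᵢCp,ᵢ(T_out − Tᵢ) = 0
T_out = Σ ṁᵢCp,ᵢTᵢ / Σ ṁᵢCp,ᵢ
      = 719.33 / 25.33 = 28.398 °C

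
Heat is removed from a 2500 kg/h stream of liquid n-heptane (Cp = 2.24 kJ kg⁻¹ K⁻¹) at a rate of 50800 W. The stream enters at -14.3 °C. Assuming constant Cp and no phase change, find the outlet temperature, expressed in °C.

Q = 50800 W = 182880 kJ/h
ΔT = Q/(ṁ·Cp) = 182880/(2500×2.24) = 32.657 K
T_out = -14.3 − 32.657 = -46.957 °C

T_out = -47.0 °C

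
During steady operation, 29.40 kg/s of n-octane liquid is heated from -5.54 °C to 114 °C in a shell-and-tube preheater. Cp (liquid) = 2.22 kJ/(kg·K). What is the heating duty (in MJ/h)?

Q = 28100 MJ/h

Q = ṁ·Cp·ΔT = 29.40 × 2.22 × (114 − -5.54) = 7802.1 kJ/s
Heating duty = 28088 MJ/h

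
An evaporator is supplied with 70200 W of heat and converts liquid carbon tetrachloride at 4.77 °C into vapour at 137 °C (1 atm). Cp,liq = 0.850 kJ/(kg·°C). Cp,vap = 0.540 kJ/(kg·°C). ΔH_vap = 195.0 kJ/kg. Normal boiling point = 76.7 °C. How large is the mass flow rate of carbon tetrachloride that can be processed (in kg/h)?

ṁ = 875 kg/h

Δh = 0.850×(76.7−4.77) + 195.0 + 0.540×(137−76.7) = 288.7 kJ/kg
Q = 70200 W = 70.2 kJ/s = 252720 kJ/h
ṁ = Q/Δh = 252720 / 288.7 = 875.36 kg/h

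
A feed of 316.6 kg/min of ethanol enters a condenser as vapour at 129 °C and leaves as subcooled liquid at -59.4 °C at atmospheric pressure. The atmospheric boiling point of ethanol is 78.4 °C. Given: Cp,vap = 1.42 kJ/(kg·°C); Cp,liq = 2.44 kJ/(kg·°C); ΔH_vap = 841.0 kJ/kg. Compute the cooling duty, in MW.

Q_c = 6.59 MW

vapour 129→78.4 °C: -71.852 kJ/kg
condensation at 78.4 °C: -841 kJ/kg
liquid 78.4→-59.4 °C: -336.23 kJ/kg
Δh = -71.852 + -841 + -336.23 = -1249.1 kJ/kg
Q = ṁ·Δh = 316.6 kg/min × -1249.1 kJ/kg = -395460 kJ/min
|Q| = 6591 kW = 6.591 MW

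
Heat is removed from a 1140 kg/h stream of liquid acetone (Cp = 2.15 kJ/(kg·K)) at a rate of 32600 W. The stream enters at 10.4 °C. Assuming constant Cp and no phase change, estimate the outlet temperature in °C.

Q = 32600 W = 117360 kJ/h
ΔT = Q/(ṁ·Cp) = 117360/(1140×2.15) = 47.882 K
T_out = 10.4 − 47.882 = -37.482 °C

T_out = -37.5 °C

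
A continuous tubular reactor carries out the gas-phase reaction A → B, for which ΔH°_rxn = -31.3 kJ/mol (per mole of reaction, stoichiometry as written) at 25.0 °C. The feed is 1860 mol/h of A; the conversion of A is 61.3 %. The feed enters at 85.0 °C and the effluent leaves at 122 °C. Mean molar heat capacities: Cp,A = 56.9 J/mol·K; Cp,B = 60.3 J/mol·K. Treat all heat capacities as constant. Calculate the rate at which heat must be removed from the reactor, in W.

Q_out = 8720 W

Extent of reaction ξ = 0.613 × 1860 = 1140.2 mol/h
Reaction term: ξ·ΔH°_rxn = 1140.2 × -31.3 = -35688 kJ/h
Sensible, feed 85.0→25 °C: -6350 kJ/h
Outlet flows (mol/h): A 719.82, B 1140.2
Sensible, products 25→122 °C: 10642 kJ/h
Q = ΔH = -31396 kJ/h = -8.721 kW
Heat removed = 8721 W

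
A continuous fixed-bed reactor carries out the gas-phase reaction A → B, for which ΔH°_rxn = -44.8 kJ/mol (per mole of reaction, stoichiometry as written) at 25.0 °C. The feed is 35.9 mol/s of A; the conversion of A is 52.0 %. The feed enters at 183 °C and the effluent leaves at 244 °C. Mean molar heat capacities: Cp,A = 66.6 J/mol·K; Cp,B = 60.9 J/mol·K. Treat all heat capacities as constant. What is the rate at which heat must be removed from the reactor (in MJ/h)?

Extent of reaction ξ = 0.520 × 35.9 = 18.668 mol/s
Reaction term: ξ·ΔH°_rxn = 18.668 × -44.8 = -836.33 kJ/s
Sensible, feed 183→25 °C: -377.77 kJ/s
Outlet flows (mol/s): A 17.232, B 18.668
Sensible, products 25→244 °C: 500.31 kJ/s
Q = ΔH = -713.78 kJ/s = -713.78 kW
Heat removed = 2569.6 MJ/h

Q_out = 2570 MJ/h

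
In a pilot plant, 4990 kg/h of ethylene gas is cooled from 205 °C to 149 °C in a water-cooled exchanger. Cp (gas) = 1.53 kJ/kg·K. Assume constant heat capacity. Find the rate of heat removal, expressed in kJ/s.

Q_c = 119 kJ/s

Q = ṁ·Cp·ΔT = 4990 × 1.53 × (149 − 205) = -427540 kJ/h
Converting: 427540 / 3600 s = 118.76 kW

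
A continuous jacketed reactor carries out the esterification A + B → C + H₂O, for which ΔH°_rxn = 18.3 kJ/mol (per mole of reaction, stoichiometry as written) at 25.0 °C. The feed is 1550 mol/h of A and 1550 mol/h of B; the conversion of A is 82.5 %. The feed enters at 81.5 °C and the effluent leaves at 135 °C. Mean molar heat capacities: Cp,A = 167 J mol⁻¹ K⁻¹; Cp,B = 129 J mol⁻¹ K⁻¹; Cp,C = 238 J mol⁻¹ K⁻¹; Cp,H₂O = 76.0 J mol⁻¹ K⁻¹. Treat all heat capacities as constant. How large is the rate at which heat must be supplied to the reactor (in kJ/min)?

Extent of reaction ξ = 0.825 × 1550 = 1278.8 mol/h
Reaction term: ξ·ΔH°_rxn = 1278.8 × 18.3 = 23401 kJ/h
Sensible, feed 81.5→25 °C: -25922 kJ/h
Outlet flows (mol/h): A 271.25, B 271.25, C 1278.8, H₂O 1278.8
Sensible, products 25→135 °C: 53000 kJ/h
Q = ΔH = 50479 kJ/h = 14.022 kW
Heat supplied = 841.31 kJ/min

Q_in = 841 kJ/min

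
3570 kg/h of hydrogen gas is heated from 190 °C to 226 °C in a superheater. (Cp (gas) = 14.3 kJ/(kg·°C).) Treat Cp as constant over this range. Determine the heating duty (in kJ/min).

Q = 30600 kJ/min

Q = ṁ·Cp·ΔT = 3570 × 14.3 × (226 − 190) = 1.8378e+06 kJ/h
Converting: 1.8378e+06 / 3600 s = 510.51 kW
Heating duty = 30631 kJ/min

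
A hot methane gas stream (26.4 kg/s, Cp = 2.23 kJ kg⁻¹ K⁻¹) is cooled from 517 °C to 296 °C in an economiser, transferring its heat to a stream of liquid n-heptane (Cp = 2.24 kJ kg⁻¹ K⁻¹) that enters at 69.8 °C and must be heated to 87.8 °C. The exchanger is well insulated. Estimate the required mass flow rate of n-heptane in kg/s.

Heat released by hot stream: Q = 26.4 × 2.23 × (517 − 296) = 13011 kJ/s
Energy balance on cold side (adiabatic exchanger): Q = ṁ_c·Cp_c·(T_c,out − T_c,in)
ṁ_c = 13011 / [2.24 × (87.8 − 69.8)] = 322.69 kg/s

ṁ_c = 323 kg/s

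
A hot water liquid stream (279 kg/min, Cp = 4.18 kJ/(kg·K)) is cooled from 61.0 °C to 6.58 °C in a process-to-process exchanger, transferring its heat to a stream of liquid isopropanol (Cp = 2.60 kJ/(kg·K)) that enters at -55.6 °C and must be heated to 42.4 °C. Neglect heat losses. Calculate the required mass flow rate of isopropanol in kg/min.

Heat released by hot stream: Q = 279 × 4.18 × (61.0 − 6.58) = 63466 kJ/min
Energy balance on cold side (adiabatic exchanger): Q = ṁ_c·Cp_c·(T_c,out − T_c,in)
ṁ_c = 63466 / [2.60 × (42.4 − -55.6)] = 249.08 kg/min

ṁ_c = 249 kg/min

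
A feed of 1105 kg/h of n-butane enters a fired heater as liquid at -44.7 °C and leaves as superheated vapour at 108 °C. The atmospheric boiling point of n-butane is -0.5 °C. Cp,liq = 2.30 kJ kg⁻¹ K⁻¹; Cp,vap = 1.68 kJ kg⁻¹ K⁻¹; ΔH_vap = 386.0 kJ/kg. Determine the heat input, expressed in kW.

liquid -44.7→-0.5 °C: 101.66 kJ/kg
vaporisation at -0.5 °C: 386 kJ/kg
vapour -0.5→108 °C: 182.28 kJ/kg
Δh = 101.66 + 386 + 182.28 = 669.94 kJ/kg
Q = ṁ·Δh = 1105 kg/h × 669.94 kJ/kg = 740280 kJ/h
|Q| = 205.63 kW

Q = 206 kW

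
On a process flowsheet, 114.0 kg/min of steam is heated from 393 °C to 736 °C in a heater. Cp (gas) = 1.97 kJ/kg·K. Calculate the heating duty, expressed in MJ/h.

Q = ṁ·Cp·ΔT = 114.0 × 1.97 × (736 − 393) = 77031 kJ/min
Converting: 77031 / 60 s = 1283.8 kW
Heating duty = 4621.9 MJ/h

Q = 4620 MJ/h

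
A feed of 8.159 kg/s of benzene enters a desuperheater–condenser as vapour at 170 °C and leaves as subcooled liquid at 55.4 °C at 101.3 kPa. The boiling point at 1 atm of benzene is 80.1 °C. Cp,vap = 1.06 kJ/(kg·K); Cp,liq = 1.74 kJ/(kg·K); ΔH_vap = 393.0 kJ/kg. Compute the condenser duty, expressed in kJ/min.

Q_c = 260000 kJ/min

vapour 170→80.1 °C: -95.294 kJ/kg
condensation at 80.1 °C: -393 kJ/kg
liquid 80.1→55.4 °C: -42.978 kJ/kg
Δh = -95.294 + -393 + -42.978 = -531.27 kJ/kg
Q = ṁ·Δh = 8.159 kg/s × -531.27 kJ/kg = -4334.6 kJ/s
|Q| = 4334.6 kW = 260080 kJ/min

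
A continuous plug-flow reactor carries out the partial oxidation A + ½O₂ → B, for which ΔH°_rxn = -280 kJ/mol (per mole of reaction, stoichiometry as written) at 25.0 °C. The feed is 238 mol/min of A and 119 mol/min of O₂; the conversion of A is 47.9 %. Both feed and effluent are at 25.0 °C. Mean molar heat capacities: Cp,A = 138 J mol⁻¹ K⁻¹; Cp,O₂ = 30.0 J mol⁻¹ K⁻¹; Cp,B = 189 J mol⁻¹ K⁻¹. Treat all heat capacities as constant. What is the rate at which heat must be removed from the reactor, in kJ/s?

Q_out = 532 kJ/s

Extent of reaction ξ = 0.479 × 238 = 114 mol/min
Reaction term: ξ·ΔH°_rxn = 114 × -280 = -31921 kJ/min
Q = ΔH = -31921 kJ/min = -532.01 kW
Heat removed = 532.01 kJ/s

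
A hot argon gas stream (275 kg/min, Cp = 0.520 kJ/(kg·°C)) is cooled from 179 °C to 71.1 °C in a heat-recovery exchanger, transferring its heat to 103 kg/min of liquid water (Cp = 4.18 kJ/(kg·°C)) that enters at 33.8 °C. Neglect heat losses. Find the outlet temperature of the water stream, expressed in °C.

T_c,out = 69.6 °C

Heat released by hot stream: Q = 275 × 0.520 × (179 − 71.1) = 15430 kJ/min
Energy balance on cold side (adiabatic exchanger): Q = ṁ_c·Cp_c·(T_c,out − T_c,in)
T_c,out = 33.8 + 15430/(103 × 4.18) = 69.638 °C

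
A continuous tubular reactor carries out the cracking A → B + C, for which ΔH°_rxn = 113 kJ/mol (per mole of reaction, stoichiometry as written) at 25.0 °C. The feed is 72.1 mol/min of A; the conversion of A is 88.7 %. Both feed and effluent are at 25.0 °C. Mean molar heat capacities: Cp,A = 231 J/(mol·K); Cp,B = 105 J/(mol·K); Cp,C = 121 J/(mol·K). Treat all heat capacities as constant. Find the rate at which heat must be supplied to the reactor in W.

Extent of reaction ξ = 0.887 × 72.1 = 63.953 mol/min
Reaction term: ξ·ΔH°_rxn = 63.953 × 113 = 7226.7 kJ/min
Q = ΔH = 7226.7 kJ/min = 120.44 kW
Heat supplied = 120440 W

Q_in = 120000 W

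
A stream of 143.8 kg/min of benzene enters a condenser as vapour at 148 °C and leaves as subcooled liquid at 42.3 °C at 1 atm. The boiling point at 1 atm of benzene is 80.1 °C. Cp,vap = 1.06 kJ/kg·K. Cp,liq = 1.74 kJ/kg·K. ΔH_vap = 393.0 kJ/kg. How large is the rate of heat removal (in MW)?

vapour 148→80.1 °C: -71.974 kJ/kg
condensation at 80.1 °C: -393 kJ/kg
liquid 80.1→42.3 °C: -65.772 kJ/kg
Δh = -71.974 + -393 + -65.772 = -530.75 kJ/kg
Q = ṁ·Δh = 143.8 kg/min × -530.75 kJ/kg = -76321 kJ/min
|Q| = 1272 kW = 1.272 MW

Q_c = 1.27 MW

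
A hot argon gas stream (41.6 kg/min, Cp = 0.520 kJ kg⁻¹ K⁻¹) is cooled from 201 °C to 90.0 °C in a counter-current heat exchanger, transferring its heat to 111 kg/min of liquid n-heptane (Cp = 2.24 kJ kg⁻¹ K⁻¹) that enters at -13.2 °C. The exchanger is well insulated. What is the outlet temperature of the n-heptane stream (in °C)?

Heat released by hot stream: Q = 41.6 × 0.520 × (201 − 90.0) = 2401.2 kJ/min
Energy balance on cold side (adiabatic exchanger): Q = ṁ_c·Cp_c·(T_c,out − T_c,in)
T_c,out = -13.2 + 2401.2/(111 × 2.24) = -3.5429 °C

T_c,out = -3.54 °C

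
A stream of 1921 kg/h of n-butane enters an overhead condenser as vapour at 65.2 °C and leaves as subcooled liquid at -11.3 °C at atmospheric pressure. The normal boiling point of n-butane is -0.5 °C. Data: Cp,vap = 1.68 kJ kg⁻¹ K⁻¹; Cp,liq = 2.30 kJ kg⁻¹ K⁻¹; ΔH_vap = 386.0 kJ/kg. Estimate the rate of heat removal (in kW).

Q_c = 278 kW

vapour 65.2→-0.5 °C: -110.38 kJ/kg
condensation at -0.5 °C: -386 kJ/kg
liquid -0.5→-11.3 °C: -24.84 kJ/kg
Δh = -110.38 + -386 + -24.84 = -521.22 kJ/kg
Q = ṁ·Δh = 1921 kg/h × -521.22 kJ/kg = -1.0013e+06 kJ/h
|Q| = 278.13 kW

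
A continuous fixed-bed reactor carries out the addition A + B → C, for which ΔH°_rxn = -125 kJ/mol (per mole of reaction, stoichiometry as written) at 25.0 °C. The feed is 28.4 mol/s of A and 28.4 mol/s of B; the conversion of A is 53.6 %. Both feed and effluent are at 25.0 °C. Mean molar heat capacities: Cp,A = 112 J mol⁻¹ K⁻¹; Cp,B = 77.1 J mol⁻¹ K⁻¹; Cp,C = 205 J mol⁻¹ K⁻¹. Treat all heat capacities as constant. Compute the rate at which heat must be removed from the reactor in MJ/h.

Extent of reaction ξ = 0.536 × 28.4 = 15.222 mol/s
Reaction term: ξ·ΔH°_rxn = 15.222 × -125 = -1902.8 kJ/s
Q = ΔH = -1902.8 kJ/s = -1902.8 kW
Heat removed = 6850.1 MJ/h

Q_out = 6850 MJ/h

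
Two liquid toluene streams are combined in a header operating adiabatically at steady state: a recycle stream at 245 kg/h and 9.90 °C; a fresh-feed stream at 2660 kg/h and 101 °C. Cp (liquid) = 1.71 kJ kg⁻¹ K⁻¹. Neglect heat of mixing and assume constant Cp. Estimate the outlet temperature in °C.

No heat crosses the boundary, so H_out = H_in.
Σ ṁᵢCp,ᵢTᵢ = 245×1.71×9.90 + 2660×1.71×101 = 463560
Σ ṁᵢCp,ᵢ = 245×1.71 + 2660×1.71 = 4967.5
T_out = 463560 / 4967.5 = 93.317 °C

T_out = 93.3 °C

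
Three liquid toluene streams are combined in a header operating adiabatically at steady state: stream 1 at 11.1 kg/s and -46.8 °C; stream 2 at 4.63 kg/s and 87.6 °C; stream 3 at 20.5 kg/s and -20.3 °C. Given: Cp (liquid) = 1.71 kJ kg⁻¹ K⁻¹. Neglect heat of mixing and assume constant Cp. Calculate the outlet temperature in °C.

Adiabatic, steady state ⇒ Σ ṁᵢCp,ᵢ(T_out − Tᵢ) = 0
Σ ṁᵢCp,ᵢTᵢ = 11.1×1.71×-46.8 + 4.63×1.71×87.6 + 20.5×1.71×-20.3 = -906.37
Σ ṁᵢCp,ᵢ = 11.1×1.71 + 4.63×1.71 + 20.5×1.71 = 61.953
T_out = -906.37 / 61.953 = -14.63 °C

T_out = -14.6 °C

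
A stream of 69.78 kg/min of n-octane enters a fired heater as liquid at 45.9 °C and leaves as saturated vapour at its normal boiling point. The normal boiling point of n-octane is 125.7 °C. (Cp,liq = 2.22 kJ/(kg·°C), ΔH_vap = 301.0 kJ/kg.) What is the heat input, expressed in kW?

Q = 556 kW

liquid 45.9→125.7 °C: 177.16 kJ/kg
vaporisation at 125.7 °C: 301 kJ/kg
Δh = 177.16 + 301 = 478.16 kJ/kg
Q = ṁ·Δh = 69.78 kg/min × 478.16 kJ/kg = 33366 kJ/min
|Q| = 556.1 kW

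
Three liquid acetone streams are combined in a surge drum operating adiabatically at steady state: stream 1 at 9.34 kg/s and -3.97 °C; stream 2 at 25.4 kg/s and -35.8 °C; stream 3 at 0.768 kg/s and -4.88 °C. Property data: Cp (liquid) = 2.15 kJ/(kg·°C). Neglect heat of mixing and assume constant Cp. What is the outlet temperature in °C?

T_out = -26.8 °C

Energy balance with Q = 0: Σ ṁᵢCp,ᵢ(T_out − Tᵢ) = 0
Σ ṁᵢCp,ᵢTᵢ = 9.34×2.15×-3.97 + 25.4×2.15×-35.8 + 0.768×2.15×-4.88 = -2042.8
Σ ṁᵢCp,ᵢ = 9.34×2.15 + 25.4×2.15 + 0.768×2.15 = 76.342
T_out = -2042.8 / 76.342 = -26.759 °C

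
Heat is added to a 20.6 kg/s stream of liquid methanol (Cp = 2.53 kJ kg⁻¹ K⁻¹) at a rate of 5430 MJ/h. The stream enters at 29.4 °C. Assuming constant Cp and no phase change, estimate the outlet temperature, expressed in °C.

T_out = 58.3 °C

Q = 5430 MJ/h = 1508.3 kJ/s
ΔT = Q/(ṁ·Cp) = 1508.3/(20.6×2.53) = 28.941 K
T_out = 29.4 + 28.941 = 58.341 °C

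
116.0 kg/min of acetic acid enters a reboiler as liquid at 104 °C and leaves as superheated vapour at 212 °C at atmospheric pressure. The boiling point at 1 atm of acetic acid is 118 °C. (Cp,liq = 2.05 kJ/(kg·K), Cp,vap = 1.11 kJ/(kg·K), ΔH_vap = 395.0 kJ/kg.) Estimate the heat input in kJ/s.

Q = 1020 kJ/s

liquid 104→118 °C: 28.7 kJ/kg
vaporisation at 118 °C: 395 kJ/kg
vapour 118→212 °C: 104.34 kJ/kg
Δh = 28.7 + 395 + 104.34 = 528.04 kJ/kg
Q = ṁ·Δh = 116.0 kg/min × 528.04 kJ/kg = 61253 kJ/min
|Q| = 1020.9 kW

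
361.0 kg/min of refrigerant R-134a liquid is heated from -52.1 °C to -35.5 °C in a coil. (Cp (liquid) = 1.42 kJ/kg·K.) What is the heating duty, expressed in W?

Q = ṁ·Cp·ΔT = 361.0 × 1.42 × (-35.5 − -52.1) = 8509.5 kJ/min
Converting: 8509.5 / 60 s = 141.82 kW
Heating duty = 141820 W

Q = 142000 W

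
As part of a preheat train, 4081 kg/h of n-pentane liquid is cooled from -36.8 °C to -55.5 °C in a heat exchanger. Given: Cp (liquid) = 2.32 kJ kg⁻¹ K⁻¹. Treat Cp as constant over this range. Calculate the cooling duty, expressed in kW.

Q_c = 49.2 kW

Q = ṁ·Cp·ΔT = 4081 × 2.32 × (-55.5 − -36.8) = -177050 kJ/h
Converting: 177050 / 3600 s = 49.181 kW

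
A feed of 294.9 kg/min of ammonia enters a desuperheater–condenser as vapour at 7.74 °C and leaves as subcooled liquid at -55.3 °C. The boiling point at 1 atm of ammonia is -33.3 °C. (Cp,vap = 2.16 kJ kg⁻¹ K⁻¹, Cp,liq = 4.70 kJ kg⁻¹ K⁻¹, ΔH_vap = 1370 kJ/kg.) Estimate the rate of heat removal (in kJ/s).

vapour 7.74→-33.3 °C: -88.646 kJ/kg
condensation at -33.3 °C: -1370 kJ/kg
liquid -33.3→-55.3 °C: -103.4 kJ/kg
Δh = -88.646 + -1370 + -103.4 = -1562 kJ/kg
Q = ṁ·Δh = 294.9 kg/min × -1562 kJ/kg = -460650 kJ/min
|Q| = 7677.5 kW

Q_c = 7680 kJ/s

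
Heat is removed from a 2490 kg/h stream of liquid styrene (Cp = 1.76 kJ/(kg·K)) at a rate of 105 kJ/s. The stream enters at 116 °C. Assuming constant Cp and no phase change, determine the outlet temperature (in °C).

T_out = 29.7 °C

Q = 105 kJ/s = 378000 kJ/h
ΔT = Q/(ṁ·Cp) = 378000/(2490×1.76) = 86.254 K
T_out = 116 − 86.254 = 29.746 °C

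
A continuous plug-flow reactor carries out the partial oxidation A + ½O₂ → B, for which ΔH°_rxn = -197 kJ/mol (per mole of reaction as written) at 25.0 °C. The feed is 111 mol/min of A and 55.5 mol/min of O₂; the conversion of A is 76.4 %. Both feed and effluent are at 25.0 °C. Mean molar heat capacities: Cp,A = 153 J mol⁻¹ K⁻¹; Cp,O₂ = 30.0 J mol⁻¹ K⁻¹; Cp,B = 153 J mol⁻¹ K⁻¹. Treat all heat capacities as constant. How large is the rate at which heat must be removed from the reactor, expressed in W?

Extent of reaction ξ = 0.764 × 111 = 84.804 mol/min
Reaction term: ξ·ΔH°_rxn = 84.804 × -197 = -16706 kJ/min
Q = ΔH = -16706 kJ/min = -278.44 kW
Heat removed = 278440 W

Q_out = 278000 W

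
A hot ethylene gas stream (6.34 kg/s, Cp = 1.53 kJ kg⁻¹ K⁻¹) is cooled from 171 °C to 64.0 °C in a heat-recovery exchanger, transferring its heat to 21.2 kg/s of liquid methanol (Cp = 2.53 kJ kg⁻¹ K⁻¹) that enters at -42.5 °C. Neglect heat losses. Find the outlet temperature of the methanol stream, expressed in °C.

Heat released by hot stream: Q = 6.34 × 1.53 × (171 − 64.0) = 1037.9 kJ/s
Energy balance on cold side (adiabatic exchanger): Q = ṁ_c·Cp_c·(T_c,out − T_c,in)
T_c,out = -42.5 + 1037.9/(21.2 × 2.53) = -23.149 °C

T_c,out = -23.1 °C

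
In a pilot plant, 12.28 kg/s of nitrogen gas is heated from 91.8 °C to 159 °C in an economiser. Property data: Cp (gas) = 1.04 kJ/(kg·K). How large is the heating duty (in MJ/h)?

Q = 3090 MJ/h

Q = ṁ·Cp·ΔT = 12.28 × 1.04 × (159 − 91.8) = 858.22 kJ/s
Heating duty = 3089.6 MJ/h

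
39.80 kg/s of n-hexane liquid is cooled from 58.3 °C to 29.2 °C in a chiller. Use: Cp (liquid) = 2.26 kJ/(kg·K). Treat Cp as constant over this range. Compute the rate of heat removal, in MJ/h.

Q_c = 9420 MJ/h

Q = ṁ·Cp·ΔT = 39.80 × 2.26 × (29.2 − 58.3) = -2617.5 kJ/s
Cooling duty = 9423 MJ/h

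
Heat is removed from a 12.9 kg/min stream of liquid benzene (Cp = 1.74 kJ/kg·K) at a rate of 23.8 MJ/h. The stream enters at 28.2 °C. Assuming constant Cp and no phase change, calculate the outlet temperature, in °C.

T_out = 10.5 °C

Q = 23.8 MJ/h = 396.67 kJ/min
ΔT = Q/(ṁ·Cp) = 396.67/(12.9×1.74) = 17.672 K
T_out = 28.2 − 17.672 = 10.528 °C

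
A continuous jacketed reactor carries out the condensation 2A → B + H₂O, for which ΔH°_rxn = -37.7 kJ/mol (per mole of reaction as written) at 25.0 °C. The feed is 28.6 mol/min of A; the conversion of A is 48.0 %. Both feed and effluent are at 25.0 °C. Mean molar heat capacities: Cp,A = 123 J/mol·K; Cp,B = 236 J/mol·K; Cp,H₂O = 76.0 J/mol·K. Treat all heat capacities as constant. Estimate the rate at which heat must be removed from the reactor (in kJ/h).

Q_out = 15500 kJ/h

Extent of reaction ξ = 0.480 × 28.6 / 2 = 6.864 mol/min
Reaction term: ξ·ΔH°_rxn = 6.864 × -37.7 = -258.77 kJ/min
Q = ΔH = -258.77 kJ/min = -4.3129 kW
Heat removed = 15526 kJ/h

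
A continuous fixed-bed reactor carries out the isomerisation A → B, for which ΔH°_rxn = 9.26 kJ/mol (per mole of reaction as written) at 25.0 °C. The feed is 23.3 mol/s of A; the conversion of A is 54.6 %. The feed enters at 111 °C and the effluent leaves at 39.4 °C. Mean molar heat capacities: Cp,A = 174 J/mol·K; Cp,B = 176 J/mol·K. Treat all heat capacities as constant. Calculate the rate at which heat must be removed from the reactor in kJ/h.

Q_out = 620000 kJ/h

Extent of reaction ξ = 0.546 × 23.3 = 12.722 mol/s
Reaction term: ξ·ΔH°_rxn = 12.722 × 9.26 = 117.8 kJ/s
Sensible, feed 111→25 °C: -348.66 kJ/s
Outlet flows (mol/s): A 10.578, B 12.722
Sensible, products 25→39.4 °C: 58.747 kJ/s
Q = ΔH = -172.11 kJ/s = -172.11 kW
Heat removed = 619600 kJ/h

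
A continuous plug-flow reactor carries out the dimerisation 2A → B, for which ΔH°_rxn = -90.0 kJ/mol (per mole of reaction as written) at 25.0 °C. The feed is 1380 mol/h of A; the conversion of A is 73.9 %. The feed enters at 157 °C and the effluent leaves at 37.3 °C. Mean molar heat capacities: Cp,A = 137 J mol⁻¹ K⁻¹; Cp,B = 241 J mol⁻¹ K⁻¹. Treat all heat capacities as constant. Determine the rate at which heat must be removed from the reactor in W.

Q_out = 19100 W

Extent of reaction ξ = 0.739 × 1380 / 2 = 509.91 mol/h
Reaction term: ξ·ΔH°_rxn = 509.91 × -90.0 = -45892 kJ/h
Sensible, feed 157→25 °C: -24956 kJ/h
Outlet flows (mol/h): A 360.18, B 509.91
Sensible, products 25→37.3 °C: 2118.5 kJ/h
Q = ΔH = -68729 kJ/h = -19.091 kW
Heat removed = 19091 W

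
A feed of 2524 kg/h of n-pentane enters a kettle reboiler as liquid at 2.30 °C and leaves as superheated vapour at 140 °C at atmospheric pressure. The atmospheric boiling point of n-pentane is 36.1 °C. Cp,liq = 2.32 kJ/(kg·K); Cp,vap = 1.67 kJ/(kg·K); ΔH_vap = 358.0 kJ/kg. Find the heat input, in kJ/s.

Q = 428 kJ/s

liquid 2.30→36.1 °C: 78.416 kJ/kg
vaporisation at 36.1 °C: 358 kJ/kg
vapour 36.1→140 °C: 173.51 kJ/kg
Δh = 78.416 + 358 + 173.51 = 609.93 kJ/kg
Q = ṁ·Δh = 2524 kg/h × 609.93 kJ/kg = 1.5395e+06 kJ/h
|Q| = 427.63 kW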